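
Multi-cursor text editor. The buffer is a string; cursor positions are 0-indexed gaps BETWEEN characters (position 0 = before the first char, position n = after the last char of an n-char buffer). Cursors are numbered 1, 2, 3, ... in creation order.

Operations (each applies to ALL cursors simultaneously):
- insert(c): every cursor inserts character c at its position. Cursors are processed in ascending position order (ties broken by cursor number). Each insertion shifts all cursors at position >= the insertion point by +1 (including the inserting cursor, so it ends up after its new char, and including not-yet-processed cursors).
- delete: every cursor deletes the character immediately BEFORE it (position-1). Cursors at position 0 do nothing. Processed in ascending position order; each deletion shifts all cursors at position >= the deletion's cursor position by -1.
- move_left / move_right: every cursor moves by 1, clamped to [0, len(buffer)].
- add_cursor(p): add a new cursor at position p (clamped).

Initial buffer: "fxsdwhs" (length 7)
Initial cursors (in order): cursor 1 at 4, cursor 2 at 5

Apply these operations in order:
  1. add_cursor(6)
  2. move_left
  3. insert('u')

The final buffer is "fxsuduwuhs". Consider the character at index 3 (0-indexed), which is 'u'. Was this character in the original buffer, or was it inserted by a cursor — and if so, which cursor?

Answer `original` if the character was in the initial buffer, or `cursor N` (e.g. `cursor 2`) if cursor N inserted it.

Answer: cursor 1

Derivation:
After op 1 (add_cursor(6)): buffer="fxsdwhs" (len 7), cursors c1@4 c2@5 c3@6, authorship .......
After op 2 (move_left): buffer="fxsdwhs" (len 7), cursors c1@3 c2@4 c3@5, authorship .......
After op 3 (insert('u')): buffer="fxsuduwuhs" (len 10), cursors c1@4 c2@6 c3@8, authorship ...1.2.3..
Authorship (.=original, N=cursor N): . . . 1 . 2 . 3 . .
Index 3: author = 1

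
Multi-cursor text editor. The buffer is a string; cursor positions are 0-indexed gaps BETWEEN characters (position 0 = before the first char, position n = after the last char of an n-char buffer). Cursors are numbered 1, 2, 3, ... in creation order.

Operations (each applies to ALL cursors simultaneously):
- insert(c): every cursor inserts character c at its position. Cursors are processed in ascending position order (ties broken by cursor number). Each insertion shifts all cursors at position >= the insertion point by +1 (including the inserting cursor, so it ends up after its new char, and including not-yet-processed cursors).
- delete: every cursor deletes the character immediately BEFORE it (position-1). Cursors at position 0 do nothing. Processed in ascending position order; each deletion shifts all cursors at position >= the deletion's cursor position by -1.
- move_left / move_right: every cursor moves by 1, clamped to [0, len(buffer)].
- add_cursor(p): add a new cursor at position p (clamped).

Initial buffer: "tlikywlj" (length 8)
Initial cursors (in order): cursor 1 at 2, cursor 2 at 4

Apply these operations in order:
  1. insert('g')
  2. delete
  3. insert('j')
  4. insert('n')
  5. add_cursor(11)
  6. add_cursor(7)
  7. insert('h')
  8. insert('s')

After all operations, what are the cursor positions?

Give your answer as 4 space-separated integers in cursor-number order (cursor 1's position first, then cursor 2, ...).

After op 1 (insert('g')): buffer="tlgikgywlj" (len 10), cursors c1@3 c2@6, authorship ..1..2....
After op 2 (delete): buffer="tlikywlj" (len 8), cursors c1@2 c2@4, authorship ........
After op 3 (insert('j')): buffer="tljikjywlj" (len 10), cursors c1@3 c2@6, authorship ..1..2....
After op 4 (insert('n')): buffer="tljnikjnywlj" (len 12), cursors c1@4 c2@8, authorship ..11..22....
After op 5 (add_cursor(11)): buffer="tljnikjnywlj" (len 12), cursors c1@4 c2@8 c3@11, authorship ..11..22....
After op 6 (add_cursor(7)): buffer="tljnikjnywlj" (len 12), cursors c1@4 c4@7 c2@8 c3@11, authorship ..11..22....
After op 7 (insert('h')): buffer="tljnhikjhnhywlhj" (len 16), cursors c1@5 c4@9 c2@11 c3@15, authorship ..111..2422...3.
After op 8 (insert('s')): buffer="tljnhsikjhsnhsywlhsj" (len 20), cursors c1@6 c4@11 c2@14 c3@19, authorship ..1111..244222...33.

Answer: 6 14 19 11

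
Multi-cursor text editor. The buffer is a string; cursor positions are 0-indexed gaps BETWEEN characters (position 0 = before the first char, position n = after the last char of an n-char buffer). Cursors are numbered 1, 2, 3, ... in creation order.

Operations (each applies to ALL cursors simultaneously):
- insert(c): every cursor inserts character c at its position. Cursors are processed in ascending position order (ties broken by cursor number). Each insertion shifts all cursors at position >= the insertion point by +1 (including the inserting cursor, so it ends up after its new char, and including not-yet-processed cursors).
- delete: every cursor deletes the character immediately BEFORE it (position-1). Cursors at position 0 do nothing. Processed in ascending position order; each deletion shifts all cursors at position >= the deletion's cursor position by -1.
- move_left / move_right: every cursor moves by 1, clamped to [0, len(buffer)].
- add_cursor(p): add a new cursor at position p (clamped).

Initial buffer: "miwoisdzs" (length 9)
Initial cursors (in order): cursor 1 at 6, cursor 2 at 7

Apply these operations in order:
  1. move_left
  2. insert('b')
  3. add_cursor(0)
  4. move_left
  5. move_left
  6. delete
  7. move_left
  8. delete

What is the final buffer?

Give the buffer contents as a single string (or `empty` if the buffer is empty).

Answer: misbdzs

Derivation:
After op 1 (move_left): buffer="miwoisdzs" (len 9), cursors c1@5 c2@6, authorship .........
After op 2 (insert('b')): buffer="miwoibsbdzs" (len 11), cursors c1@6 c2@8, authorship .....1.2...
After op 3 (add_cursor(0)): buffer="miwoibsbdzs" (len 11), cursors c3@0 c1@6 c2@8, authorship .....1.2...
After op 4 (move_left): buffer="miwoibsbdzs" (len 11), cursors c3@0 c1@5 c2@7, authorship .....1.2...
After op 5 (move_left): buffer="miwoibsbdzs" (len 11), cursors c3@0 c1@4 c2@6, authorship .....1.2...
After op 6 (delete): buffer="miwisbdzs" (len 9), cursors c3@0 c1@3 c2@4, authorship .....2...
After op 7 (move_left): buffer="miwisbdzs" (len 9), cursors c3@0 c1@2 c2@3, authorship .....2...
After op 8 (delete): buffer="misbdzs" (len 7), cursors c3@0 c1@1 c2@1, authorship ...2...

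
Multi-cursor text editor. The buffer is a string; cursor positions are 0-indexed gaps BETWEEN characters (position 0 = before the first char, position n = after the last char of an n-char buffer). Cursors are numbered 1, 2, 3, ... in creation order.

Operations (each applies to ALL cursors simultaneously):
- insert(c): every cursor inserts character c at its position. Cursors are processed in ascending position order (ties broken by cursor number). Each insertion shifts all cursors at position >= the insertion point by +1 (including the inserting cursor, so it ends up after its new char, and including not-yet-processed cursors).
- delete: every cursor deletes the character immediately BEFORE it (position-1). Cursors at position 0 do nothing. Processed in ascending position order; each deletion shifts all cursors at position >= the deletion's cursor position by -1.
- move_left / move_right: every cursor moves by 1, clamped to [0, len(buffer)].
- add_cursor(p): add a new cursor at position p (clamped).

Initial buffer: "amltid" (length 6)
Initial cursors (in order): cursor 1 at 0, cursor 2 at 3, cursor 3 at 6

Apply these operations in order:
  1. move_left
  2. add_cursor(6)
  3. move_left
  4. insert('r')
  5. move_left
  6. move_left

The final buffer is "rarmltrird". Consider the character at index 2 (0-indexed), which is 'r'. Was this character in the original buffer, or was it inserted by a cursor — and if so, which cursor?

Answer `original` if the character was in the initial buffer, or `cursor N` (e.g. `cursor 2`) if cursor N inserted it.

After op 1 (move_left): buffer="amltid" (len 6), cursors c1@0 c2@2 c3@5, authorship ......
After op 2 (add_cursor(6)): buffer="amltid" (len 6), cursors c1@0 c2@2 c3@5 c4@6, authorship ......
After op 3 (move_left): buffer="amltid" (len 6), cursors c1@0 c2@1 c3@4 c4@5, authorship ......
After op 4 (insert('r')): buffer="rarmltrird" (len 10), cursors c1@1 c2@3 c3@7 c4@9, authorship 1.2...3.4.
After op 5 (move_left): buffer="rarmltrird" (len 10), cursors c1@0 c2@2 c3@6 c4@8, authorship 1.2...3.4.
After op 6 (move_left): buffer="rarmltrird" (len 10), cursors c1@0 c2@1 c3@5 c4@7, authorship 1.2...3.4.
Authorship (.=original, N=cursor N): 1 . 2 . . . 3 . 4 .
Index 2: author = 2

Answer: cursor 2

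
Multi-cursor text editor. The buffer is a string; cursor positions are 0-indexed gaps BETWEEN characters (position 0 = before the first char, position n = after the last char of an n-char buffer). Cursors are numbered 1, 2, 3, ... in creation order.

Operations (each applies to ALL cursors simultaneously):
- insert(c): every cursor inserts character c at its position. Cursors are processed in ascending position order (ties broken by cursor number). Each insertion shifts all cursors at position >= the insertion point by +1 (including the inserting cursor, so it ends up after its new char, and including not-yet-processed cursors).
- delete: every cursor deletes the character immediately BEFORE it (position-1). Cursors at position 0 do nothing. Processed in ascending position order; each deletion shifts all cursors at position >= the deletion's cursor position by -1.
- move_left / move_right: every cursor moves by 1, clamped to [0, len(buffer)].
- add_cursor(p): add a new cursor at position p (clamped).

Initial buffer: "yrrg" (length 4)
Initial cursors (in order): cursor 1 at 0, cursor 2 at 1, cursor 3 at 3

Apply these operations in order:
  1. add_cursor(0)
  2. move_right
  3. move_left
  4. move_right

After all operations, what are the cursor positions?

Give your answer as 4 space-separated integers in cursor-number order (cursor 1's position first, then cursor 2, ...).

Answer: 1 2 4 1

Derivation:
After op 1 (add_cursor(0)): buffer="yrrg" (len 4), cursors c1@0 c4@0 c2@1 c3@3, authorship ....
After op 2 (move_right): buffer="yrrg" (len 4), cursors c1@1 c4@1 c2@2 c3@4, authorship ....
After op 3 (move_left): buffer="yrrg" (len 4), cursors c1@0 c4@0 c2@1 c3@3, authorship ....
After op 4 (move_right): buffer="yrrg" (len 4), cursors c1@1 c4@1 c2@2 c3@4, authorship ....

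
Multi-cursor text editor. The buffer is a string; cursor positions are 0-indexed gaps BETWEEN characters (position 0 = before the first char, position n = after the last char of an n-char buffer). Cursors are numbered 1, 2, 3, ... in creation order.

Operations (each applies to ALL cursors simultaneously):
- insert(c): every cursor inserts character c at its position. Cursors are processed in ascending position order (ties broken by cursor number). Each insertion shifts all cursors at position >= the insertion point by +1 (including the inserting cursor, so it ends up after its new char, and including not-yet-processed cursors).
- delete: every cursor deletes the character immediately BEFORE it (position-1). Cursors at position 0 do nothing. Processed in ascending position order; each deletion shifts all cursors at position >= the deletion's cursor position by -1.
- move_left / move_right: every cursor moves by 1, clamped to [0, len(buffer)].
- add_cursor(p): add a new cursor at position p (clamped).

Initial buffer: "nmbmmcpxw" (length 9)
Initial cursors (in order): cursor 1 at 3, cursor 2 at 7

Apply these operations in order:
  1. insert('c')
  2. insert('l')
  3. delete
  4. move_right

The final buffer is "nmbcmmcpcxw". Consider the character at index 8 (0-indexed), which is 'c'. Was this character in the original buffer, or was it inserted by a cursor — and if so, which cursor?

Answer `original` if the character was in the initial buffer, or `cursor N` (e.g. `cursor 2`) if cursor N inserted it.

After op 1 (insert('c')): buffer="nmbcmmcpcxw" (len 11), cursors c1@4 c2@9, authorship ...1....2..
After op 2 (insert('l')): buffer="nmbclmmcpclxw" (len 13), cursors c1@5 c2@11, authorship ...11....22..
After op 3 (delete): buffer="nmbcmmcpcxw" (len 11), cursors c1@4 c2@9, authorship ...1....2..
After op 4 (move_right): buffer="nmbcmmcpcxw" (len 11), cursors c1@5 c2@10, authorship ...1....2..
Authorship (.=original, N=cursor N): . . . 1 . . . . 2 . .
Index 8: author = 2

Answer: cursor 2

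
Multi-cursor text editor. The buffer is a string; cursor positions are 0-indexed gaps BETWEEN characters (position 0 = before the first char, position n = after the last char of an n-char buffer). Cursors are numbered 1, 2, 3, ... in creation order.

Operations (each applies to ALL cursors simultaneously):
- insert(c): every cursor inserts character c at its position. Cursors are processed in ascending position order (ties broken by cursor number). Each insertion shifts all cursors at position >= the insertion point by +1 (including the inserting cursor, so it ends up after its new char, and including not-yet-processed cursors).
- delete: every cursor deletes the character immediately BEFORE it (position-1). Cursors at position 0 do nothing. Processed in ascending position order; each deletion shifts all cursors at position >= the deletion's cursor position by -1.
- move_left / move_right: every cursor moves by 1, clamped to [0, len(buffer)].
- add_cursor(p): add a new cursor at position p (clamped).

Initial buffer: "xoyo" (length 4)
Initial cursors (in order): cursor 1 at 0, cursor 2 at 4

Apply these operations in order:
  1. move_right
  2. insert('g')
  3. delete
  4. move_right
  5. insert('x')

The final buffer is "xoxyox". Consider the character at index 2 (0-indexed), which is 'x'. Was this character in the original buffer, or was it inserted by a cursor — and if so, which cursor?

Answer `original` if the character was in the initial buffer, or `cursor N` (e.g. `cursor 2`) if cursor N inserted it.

Answer: cursor 1

Derivation:
After op 1 (move_right): buffer="xoyo" (len 4), cursors c1@1 c2@4, authorship ....
After op 2 (insert('g')): buffer="xgoyog" (len 6), cursors c1@2 c2@6, authorship .1...2
After op 3 (delete): buffer="xoyo" (len 4), cursors c1@1 c2@4, authorship ....
After op 4 (move_right): buffer="xoyo" (len 4), cursors c1@2 c2@4, authorship ....
After op 5 (insert('x')): buffer="xoxyox" (len 6), cursors c1@3 c2@6, authorship ..1..2
Authorship (.=original, N=cursor N): . . 1 . . 2
Index 2: author = 1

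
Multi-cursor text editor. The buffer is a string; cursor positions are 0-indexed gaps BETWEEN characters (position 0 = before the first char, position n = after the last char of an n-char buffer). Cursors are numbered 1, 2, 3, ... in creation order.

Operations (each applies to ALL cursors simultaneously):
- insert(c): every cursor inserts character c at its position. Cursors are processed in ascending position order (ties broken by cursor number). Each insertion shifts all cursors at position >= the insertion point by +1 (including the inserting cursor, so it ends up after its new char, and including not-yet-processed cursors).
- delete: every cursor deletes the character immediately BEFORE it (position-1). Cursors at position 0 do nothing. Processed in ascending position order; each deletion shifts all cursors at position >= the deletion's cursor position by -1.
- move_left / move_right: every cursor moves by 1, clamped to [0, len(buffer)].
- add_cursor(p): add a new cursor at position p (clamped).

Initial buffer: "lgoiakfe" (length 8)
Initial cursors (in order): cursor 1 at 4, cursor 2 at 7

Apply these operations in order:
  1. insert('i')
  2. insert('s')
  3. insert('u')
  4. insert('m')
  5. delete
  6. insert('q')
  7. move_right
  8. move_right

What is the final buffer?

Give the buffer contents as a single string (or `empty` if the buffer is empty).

Answer: lgoiisuqakfisuqe

Derivation:
After op 1 (insert('i')): buffer="lgoiiakfie" (len 10), cursors c1@5 c2@9, authorship ....1...2.
After op 2 (insert('s')): buffer="lgoiisakfise" (len 12), cursors c1@6 c2@11, authorship ....11...22.
After op 3 (insert('u')): buffer="lgoiisuakfisue" (len 14), cursors c1@7 c2@13, authorship ....111...222.
After op 4 (insert('m')): buffer="lgoiisumakfisume" (len 16), cursors c1@8 c2@15, authorship ....1111...2222.
After op 5 (delete): buffer="lgoiisuakfisue" (len 14), cursors c1@7 c2@13, authorship ....111...222.
After op 6 (insert('q')): buffer="lgoiisuqakfisuqe" (len 16), cursors c1@8 c2@15, authorship ....1111...2222.
After op 7 (move_right): buffer="lgoiisuqakfisuqe" (len 16), cursors c1@9 c2@16, authorship ....1111...2222.
After op 8 (move_right): buffer="lgoiisuqakfisuqe" (len 16), cursors c1@10 c2@16, authorship ....1111...2222.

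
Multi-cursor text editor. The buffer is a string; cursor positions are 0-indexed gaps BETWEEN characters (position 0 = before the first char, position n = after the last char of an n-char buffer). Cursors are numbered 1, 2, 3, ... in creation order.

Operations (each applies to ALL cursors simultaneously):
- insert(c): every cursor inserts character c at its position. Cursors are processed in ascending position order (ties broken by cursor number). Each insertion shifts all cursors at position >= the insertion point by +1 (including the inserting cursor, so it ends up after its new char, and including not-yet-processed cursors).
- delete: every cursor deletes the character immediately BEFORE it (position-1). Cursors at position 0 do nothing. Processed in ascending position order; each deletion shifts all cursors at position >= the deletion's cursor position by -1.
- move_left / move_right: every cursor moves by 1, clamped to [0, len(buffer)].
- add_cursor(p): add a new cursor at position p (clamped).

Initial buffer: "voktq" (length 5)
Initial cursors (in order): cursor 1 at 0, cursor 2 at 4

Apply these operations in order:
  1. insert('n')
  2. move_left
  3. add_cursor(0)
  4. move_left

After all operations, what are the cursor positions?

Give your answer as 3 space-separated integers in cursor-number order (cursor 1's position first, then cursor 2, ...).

After op 1 (insert('n')): buffer="nvoktnq" (len 7), cursors c1@1 c2@6, authorship 1....2.
After op 2 (move_left): buffer="nvoktnq" (len 7), cursors c1@0 c2@5, authorship 1....2.
After op 3 (add_cursor(0)): buffer="nvoktnq" (len 7), cursors c1@0 c3@0 c2@5, authorship 1....2.
After op 4 (move_left): buffer="nvoktnq" (len 7), cursors c1@0 c3@0 c2@4, authorship 1....2.

Answer: 0 4 0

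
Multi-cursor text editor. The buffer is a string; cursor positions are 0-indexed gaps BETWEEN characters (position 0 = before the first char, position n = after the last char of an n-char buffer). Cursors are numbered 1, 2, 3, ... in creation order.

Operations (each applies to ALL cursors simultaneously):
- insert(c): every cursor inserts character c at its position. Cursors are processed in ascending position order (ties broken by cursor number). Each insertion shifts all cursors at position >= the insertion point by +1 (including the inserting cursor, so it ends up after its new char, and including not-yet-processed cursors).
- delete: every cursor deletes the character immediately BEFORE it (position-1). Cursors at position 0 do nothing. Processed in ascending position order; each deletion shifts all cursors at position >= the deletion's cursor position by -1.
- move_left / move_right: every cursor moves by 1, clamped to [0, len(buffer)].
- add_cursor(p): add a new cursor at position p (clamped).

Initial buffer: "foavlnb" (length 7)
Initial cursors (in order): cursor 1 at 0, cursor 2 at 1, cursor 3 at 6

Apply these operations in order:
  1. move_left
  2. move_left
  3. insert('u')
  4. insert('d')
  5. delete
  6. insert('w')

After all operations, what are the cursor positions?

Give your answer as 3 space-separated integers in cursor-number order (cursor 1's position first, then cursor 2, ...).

After op 1 (move_left): buffer="foavlnb" (len 7), cursors c1@0 c2@0 c3@5, authorship .......
After op 2 (move_left): buffer="foavlnb" (len 7), cursors c1@0 c2@0 c3@4, authorship .......
After op 3 (insert('u')): buffer="uufoavulnb" (len 10), cursors c1@2 c2@2 c3@7, authorship 12....3...
After op 4 (insert('d')): buffer="uuddfoavudlnb" (len 13), cursors c1@4 c2@4 c3@10, authorship 1212....33...
After op 5 (delete): buffer="uufoavulnb" (len 10), cursors c1@2 c2@2 c3@7, authorship 12....3...
After op 6 (insert('w')): buffer="uuwwfoavuwlnb" (len 13), cursors c1@4 c2@4 c3@10, authorship 1212....33...

Answer: 4 4 10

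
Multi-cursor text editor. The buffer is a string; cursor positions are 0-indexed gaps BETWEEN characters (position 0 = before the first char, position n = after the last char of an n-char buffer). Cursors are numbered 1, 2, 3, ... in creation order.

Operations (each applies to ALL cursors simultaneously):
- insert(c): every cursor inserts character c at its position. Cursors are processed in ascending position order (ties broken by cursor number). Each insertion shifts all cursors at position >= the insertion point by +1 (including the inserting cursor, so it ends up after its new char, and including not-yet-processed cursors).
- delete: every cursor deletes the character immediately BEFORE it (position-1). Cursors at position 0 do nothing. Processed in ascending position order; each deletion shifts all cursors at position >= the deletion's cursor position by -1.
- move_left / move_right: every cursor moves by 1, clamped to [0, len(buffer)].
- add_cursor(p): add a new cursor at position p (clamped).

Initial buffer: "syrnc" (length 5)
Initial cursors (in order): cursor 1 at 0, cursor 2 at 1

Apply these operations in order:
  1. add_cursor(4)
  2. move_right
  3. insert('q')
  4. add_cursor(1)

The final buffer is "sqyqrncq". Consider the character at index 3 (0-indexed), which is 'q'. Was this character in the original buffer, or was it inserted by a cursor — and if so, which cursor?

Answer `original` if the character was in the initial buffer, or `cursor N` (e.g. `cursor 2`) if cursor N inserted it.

After op 1 (add_cursor(4)): buffer="syrnc" (len 5), cursors c1@0 c2@1 c3@4, authorship .....
After op 2 (move_right): buffer="syrnc" (len 5), cursors c1@1 c2@2 c3@5, authorship .....
After op 3 (insert('q')): buffer="sqyqrncq" (len 8), cursors c1@2 c2@4 c3@8, authorship .1.2...3
After op 4 (add_cursor(1)): buffer="sqyqrncq" (len 8), cursors c4@1 c1@2 c2@4 c3@8, authorship .1.2...3
Authorship (.=original, N=cursor N): . 1 . 2 . . . 3
Index 3: author = 2

Answer: cursor 2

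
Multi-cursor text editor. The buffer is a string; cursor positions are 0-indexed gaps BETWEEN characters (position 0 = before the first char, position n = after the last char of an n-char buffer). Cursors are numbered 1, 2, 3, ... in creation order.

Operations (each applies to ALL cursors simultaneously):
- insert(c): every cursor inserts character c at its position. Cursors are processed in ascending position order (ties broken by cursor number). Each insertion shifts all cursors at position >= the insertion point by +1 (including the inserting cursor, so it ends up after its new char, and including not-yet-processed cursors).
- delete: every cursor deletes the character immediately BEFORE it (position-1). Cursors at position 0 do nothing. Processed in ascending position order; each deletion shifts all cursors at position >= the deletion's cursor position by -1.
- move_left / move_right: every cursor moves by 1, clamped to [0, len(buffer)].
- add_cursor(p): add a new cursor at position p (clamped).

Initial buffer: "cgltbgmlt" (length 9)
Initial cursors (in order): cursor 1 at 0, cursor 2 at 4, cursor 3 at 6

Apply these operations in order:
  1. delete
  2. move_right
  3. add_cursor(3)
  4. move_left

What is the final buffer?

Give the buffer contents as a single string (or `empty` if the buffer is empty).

After op 1 (delete): buffer="cglbmlt" (len 7), cursors c1@0 c2@3 c3@4, authorship .......
After op 2 (move_right): buffer="cglbmlt" (len 7), cursors c1@1 c2@4 c3@5, authorship .......
After op 3 (add_cursor(3)): buffer="cglbmlt" (len 7), cursors c1@1 c4@3 c2@4 c3@5, authorship .......
After op 4 (move_left): buffer="cglbmlt" (len 7), cursors c1@0 c4@2 c2@3 c3@4, authorship .......

Answer: cglbmlt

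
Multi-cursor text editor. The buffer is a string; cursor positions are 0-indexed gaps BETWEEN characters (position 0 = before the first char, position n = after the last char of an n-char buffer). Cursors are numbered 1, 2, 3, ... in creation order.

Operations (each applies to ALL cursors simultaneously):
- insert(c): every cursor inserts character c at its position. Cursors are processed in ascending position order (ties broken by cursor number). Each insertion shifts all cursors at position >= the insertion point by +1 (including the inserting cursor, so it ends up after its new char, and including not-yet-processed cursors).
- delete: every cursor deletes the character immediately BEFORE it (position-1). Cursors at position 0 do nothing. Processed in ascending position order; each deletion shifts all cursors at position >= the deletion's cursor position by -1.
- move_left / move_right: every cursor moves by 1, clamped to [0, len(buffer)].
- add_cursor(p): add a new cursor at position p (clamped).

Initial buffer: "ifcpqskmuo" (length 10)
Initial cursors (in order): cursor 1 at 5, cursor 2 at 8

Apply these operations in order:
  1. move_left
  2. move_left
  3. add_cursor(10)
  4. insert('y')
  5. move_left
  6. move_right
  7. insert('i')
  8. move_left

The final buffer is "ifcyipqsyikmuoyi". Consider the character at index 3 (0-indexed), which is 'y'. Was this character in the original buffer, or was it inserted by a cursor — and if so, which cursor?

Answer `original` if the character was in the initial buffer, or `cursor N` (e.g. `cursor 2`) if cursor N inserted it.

After op 1 (move_left): buffer="ifcpqskmuo" (len 10), cursors c1@4 c2@7, authorship ..........
After op 2 (move_left): buffer="ifcpqskmuo" (len 10), cursors c1@3 c2@6, authorship ..........
After op 3 (add_cursor(10)): buffer="ifcpqskmuo" (len 10), cursors c1@3 c2@6 c3@10, authorship ..........
After op 4 (insert('y')): buffer="ifcypqsykmuoy" (len 13), cursors c1@4 c2@8 c3@13, authorship ...1...2....3
After op 5 (move_left): buffer="ifcypqsykmuoy" (len 13), cursors c1@3 c2@7 c3@12, authorship ...1...2....3
After op 6 (move_right): buffer="ifcypqsykmuoy" (len 13), cursors c1@4 c2@8 c3@13, authorship ...1...2....3
After op 7 (insert('i')): buffer="ifcyipqsyikmuoyi" (len 16), cursors c1@5 c2@10 c3@16, authorship ...11...22....33
After op 8 (move_left): buffer="ifcyipqsyikmuoyi" (len 16), cursors c1@4 c2@9 c3@15, authorship ...11...22....33
Authorship (.=original, N=cursor N): . . . 1 1 . . . 2 2 . . . . 3 3
Index 3: author = 1

Answer: cursor 1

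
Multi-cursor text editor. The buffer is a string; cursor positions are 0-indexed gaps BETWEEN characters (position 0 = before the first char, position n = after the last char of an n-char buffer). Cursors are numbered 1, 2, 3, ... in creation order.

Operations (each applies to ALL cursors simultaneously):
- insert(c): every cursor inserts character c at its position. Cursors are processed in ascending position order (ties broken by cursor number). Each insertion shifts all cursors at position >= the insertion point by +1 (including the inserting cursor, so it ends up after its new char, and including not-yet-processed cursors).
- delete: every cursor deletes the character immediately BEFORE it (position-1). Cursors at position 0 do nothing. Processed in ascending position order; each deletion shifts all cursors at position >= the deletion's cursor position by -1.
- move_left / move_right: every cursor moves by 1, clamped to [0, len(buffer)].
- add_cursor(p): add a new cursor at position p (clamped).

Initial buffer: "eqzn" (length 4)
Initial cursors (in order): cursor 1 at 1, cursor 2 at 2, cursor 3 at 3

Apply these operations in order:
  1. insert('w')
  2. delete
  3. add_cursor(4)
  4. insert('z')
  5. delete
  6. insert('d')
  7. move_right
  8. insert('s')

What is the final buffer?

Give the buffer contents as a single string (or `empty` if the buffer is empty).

After op 1 (insert('w')): buffer="ewqwzwn" (len 7), cursors c1@2 c2@4 c3@6, authorship .1.2.3.
After op 2 (delete): buffer="eqzn" (len 4), cursors c1@1 c2@2 c3@3, authorship ....
After op 3 (add_cursor(4)): buffer="eqzn" (len 4), cursors c1@1 c2@2 c3@3 c4@4, authorship ....
After op 4 (insert('z')): buffer="ezqzzznz" (len 8), cursors c1@2 c2@4 c3@6 c4@8, authorship .1.2.3.4
After op 5 (delete): buffer="eqzn" (len 4), cursors c1@1 c2@2 c3@3 c4@4, authorship ....
After op 6 (insert('d')): buffer="edqdzdnd" (len 8), cursors c1@2 c2@4 c3@6 c4@8, authorship .1.2.3.4
After op 7 (move_right): buffer="edqdzdnd" (len 8), cursors c1@3 c2@5 c3@7 c4@8, authorship .1.2.3.4
After op 8 (insert('s')): buffer="edqsdzsdnsds" (len 12), cursors c1@4 c2@7 c3@10 c4@12, authorship .1.12.23.344

Answer: edqsdzsdnsds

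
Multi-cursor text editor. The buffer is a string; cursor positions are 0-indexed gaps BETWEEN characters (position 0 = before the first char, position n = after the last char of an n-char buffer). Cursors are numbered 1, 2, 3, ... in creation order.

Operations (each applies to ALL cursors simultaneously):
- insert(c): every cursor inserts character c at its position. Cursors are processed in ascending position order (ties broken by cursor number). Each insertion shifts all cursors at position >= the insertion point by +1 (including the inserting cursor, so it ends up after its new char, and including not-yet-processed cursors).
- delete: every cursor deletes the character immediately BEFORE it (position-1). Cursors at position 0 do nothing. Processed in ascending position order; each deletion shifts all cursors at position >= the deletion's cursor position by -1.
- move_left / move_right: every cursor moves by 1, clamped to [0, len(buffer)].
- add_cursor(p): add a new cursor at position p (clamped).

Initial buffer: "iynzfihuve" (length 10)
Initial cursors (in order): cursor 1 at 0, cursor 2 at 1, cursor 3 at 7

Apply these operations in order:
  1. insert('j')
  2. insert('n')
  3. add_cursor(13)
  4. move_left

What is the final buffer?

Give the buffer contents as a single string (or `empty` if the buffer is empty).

Answer: jnijnynzfihjnuve

Derivation:
After op 1 (insert('j')): buffer="jijynzfihjuve" (len 13), cursors c1@1 c2@3 c3@10, authorship 1.2......3...
After op 2 (insert('n')): buffer="jnijnynzfihjnuve" (len 16), cursors c1@2 c2@5 c3@13, authorship 11.22......33...
After op 3 (add_cursor(13)): buffer="jnijnynzfihjnuve" (len 16), cursors c1@2 c2@5 c3@13 c4@13, authorship 11.22......33...
After op 4 (move_left): buffer="jnijnynzfihjnuve" (len 16), cursors c1@1 c2@4 c3@12 c4@12, authorship 11.22......33...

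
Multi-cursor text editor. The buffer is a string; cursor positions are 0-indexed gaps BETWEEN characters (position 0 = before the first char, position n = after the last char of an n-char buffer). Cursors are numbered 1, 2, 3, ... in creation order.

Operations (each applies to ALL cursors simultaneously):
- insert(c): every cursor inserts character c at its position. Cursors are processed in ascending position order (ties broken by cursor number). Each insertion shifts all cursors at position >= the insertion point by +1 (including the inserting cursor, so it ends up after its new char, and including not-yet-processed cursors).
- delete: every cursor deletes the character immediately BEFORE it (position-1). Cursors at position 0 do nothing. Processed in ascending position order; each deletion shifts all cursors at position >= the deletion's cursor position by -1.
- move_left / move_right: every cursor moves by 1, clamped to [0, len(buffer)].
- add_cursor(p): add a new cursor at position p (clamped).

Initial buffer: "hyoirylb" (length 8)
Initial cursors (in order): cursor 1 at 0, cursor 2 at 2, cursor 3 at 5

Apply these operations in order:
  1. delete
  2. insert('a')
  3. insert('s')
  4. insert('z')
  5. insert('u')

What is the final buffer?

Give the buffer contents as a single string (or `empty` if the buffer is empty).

Answer: aszuhaszuoiaszuylb

Derivation:
After op 1 (delete): buffer="hoiylb" (len 6), cursors c1@0 c2@1 c3@3, authorship ......
After op 2 (insert('a')): buffer="ahaoiaylb" (len 9), cursors c1@1 c2@3 c3@6, authorship 1.2..3...
After op 3 (insert('s')): buffer="ashasoiasylb" (len 12), cursors c1@2 c2@5 c3@9, authorship 11.22..33...
After op 4 (insert('z')): buffer="aszhaszoiaszylb" (len 15), cursors c1@3 c2@7 c3@12, authorship 111.222..333...
After op 5 (insert('u')): buffer="aszuhaszuoiaszuylb" (len 18), cursors c1@4 c2@9 c3@15, authorship 1111.2222..3333...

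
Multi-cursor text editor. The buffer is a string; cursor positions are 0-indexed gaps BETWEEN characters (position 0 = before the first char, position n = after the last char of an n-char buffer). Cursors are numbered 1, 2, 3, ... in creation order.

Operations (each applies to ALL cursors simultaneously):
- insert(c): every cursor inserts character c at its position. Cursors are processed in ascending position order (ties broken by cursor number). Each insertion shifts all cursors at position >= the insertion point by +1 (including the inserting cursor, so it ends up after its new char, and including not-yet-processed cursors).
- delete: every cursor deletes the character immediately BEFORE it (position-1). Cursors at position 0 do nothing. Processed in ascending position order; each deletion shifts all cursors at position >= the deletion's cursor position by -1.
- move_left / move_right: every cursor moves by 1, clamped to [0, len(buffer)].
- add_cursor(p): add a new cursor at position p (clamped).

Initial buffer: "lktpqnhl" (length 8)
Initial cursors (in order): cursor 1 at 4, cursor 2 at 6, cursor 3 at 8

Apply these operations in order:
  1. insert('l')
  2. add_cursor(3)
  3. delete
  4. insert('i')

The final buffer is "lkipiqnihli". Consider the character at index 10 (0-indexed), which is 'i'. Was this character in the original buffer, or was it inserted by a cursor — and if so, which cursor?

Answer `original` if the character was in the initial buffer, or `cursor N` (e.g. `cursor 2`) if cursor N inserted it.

Answer: cursor 3

Derivation:
After op 1 (insert('l')): buffer="lktplqnlhll" (len 11), cursors c1@5 c2@8 c3@11, authorship ....1..2..3
After op 2 (add_cursor(3)): buffer="lktplqnlhll" (len 11), cursors c4@3 c1@5 c2@8 c3@11, authorship ....1..2..3
After op 3 (delete): buffer="lkpqnhl" (len 7), cursors c4@2 c1@3 c2@5 c3@7, authorship .......
After op 4 (insert('i')): buffer="lkipiqnihli" (len 11), cursors c4@3 c1@5 c2@8 c3@11, authorship ..4.1..2..3
Authorship (.=original, N=cursor N): . . 4 . 1 . . 2 . . 3
Index 10: author = 3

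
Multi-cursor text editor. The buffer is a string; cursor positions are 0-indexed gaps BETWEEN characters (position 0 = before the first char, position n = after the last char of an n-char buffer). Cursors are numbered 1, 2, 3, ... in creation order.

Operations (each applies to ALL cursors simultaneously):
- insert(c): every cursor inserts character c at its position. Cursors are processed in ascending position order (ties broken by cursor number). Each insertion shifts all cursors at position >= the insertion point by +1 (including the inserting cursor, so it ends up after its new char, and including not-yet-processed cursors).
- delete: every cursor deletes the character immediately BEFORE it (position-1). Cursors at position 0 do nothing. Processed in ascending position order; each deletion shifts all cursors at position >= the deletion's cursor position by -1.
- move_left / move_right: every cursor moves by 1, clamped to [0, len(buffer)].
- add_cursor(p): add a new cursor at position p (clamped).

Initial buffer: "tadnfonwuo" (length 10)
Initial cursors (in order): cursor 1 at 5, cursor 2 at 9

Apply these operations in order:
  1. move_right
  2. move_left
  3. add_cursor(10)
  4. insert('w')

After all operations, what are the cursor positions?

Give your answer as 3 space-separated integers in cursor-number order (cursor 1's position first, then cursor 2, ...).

After op 1 (move_right): buffer="tadnfonwuo" (len 10), cursors c1@6 c2@10, authorship ..........
After op 2 (move_left): buffer="tadnfonwuo" (len 10), cursors c1@5 c2@9, authorship ..........
After op 3 (add_cursor(10)): buffer="tadnfonwuo" (len 10), cursors c1@5 c2@9 c3@10, authorship ..........
After op 4 (insert('w')): buffer="tadnfwonwuwow" (len 13), cursors c1@6 c2@11 c3@13, authorship .....1....2.3

Answer: 6 11 13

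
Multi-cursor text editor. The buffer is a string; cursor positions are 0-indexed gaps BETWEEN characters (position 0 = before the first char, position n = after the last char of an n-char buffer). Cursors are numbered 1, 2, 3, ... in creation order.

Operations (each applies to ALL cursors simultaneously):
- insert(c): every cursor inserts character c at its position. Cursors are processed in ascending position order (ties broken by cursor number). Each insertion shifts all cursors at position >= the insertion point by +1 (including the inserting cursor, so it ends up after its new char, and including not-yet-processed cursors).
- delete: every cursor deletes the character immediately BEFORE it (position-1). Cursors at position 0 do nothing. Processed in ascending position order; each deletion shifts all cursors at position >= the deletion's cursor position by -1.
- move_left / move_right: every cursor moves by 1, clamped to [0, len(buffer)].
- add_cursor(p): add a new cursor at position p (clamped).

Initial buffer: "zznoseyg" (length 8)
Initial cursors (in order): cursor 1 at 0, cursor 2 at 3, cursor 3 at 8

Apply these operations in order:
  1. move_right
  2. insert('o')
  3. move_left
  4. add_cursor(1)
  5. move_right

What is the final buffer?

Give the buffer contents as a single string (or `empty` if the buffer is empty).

After op 1 (move_right): buffer="zznoseyg" (len 8), cursors c1@1 c2@4 c3@8, authorship ........
After op 2 (insert('o')): buffer="zoznooseygo" (len 11), cursors c1@2 c2@6 c3@11, authorship .1...2....3
After op 3 (move_left): buffer="zoznooseygo" (len 11), cursors c1@1 c2@5 c3@10, authorship .1...2....3
After op 4 (add_cursor(1)): buffer="zoznooseygo" (len 11), cursors c1@1 c4@1 c2@5 c3@10, authorship .1...2....3
After op 5 (move_right): buffer="zoznooseygo" (len 11), cursors c1@2 c4@2 c2@6 c3@11, authorship .1...2....3

Answer: zoznooseygo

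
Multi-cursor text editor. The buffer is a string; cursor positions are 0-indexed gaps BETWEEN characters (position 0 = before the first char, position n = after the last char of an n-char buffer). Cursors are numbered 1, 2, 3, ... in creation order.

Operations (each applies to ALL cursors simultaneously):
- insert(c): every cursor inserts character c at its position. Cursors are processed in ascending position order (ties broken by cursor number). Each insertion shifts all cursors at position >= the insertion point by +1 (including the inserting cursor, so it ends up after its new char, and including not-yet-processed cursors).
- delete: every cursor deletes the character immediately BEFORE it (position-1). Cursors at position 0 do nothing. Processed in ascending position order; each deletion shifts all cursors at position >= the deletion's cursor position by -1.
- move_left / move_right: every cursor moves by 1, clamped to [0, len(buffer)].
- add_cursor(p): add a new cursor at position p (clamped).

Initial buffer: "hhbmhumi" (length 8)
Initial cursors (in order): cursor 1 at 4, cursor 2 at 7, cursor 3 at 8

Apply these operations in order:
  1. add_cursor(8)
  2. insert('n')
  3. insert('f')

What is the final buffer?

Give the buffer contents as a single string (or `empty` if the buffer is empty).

Answer: hhbmnfhumnfinnff

Derivation:
After op 1 (add_cursor(8)): buffer="hhbmhumi" (len 8), cursors c1@4 c2@7 c3@8 c4@8, authorship ........
After op 2 (insert('n')): buffer="hhbmnhumninn" (len 12), cursors c1@5 c2@9 c3@12 c4@12, authorship ....1...2.34
After op 3 (insert('f')): buffer="hhbmnfhumnfinnff" (len 16), cursors c1@6 c2@11 c3@16 c4@16, authorship ....11...22.3434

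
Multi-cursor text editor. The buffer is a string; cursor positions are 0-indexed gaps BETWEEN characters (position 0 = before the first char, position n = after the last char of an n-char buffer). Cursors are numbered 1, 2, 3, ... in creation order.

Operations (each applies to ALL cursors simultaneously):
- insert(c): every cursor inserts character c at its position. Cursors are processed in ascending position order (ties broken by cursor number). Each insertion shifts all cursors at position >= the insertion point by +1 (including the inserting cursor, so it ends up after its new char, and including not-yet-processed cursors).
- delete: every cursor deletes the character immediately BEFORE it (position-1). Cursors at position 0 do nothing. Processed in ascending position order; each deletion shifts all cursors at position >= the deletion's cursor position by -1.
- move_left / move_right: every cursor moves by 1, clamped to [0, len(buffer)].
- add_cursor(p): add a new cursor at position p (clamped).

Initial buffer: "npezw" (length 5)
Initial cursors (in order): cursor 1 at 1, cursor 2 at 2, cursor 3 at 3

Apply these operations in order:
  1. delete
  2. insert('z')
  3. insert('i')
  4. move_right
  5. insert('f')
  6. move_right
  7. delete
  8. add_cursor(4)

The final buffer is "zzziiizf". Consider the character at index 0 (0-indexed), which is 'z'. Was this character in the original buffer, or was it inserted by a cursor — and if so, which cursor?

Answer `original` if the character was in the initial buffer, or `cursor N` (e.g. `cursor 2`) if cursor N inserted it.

Answer: cursor 1

Derivation:
After op 1 (delete): buffer="zw" (len 2), cursors c1@0 c2@0 c3@0, authorship ..
After op 2 (insert('z')): buffer="zzzzw" (len 5), cursors c1@3 c2@3 c3@3, authorship 123..
After op 3 (insert('i')): buffer="zzziiizw" (len 8), cursors c1@6 c2@6 c3@6, authorship 123123..
After op 4 (move_right): buffer="zzziiizw" (len 8), cursors c1@7 c2@7 c3@7, authorship 123123..
After op 5 (insert('f')): buffer="zzziiizfffw" (len 11), cursors c1@10 c2@10 c3@10, authorship 123123.123.
After op 6 (move_right): buffer="zzziiizfffw" (len 11), cursors c1@11 c2@11 c3@11, authorship 123123.123.
After op 7 (delete): buffer="zzziiizf" (len 8), cursors c1@8 c2@8 c3@8, authorship 123123.1
After op 8 (add_cursor(4)): buffer="zzziiizf" (len 8), cursors c4@4 c1@8 c2@8 c3@8, authorship 123123.1
Authorship (.=original, N=cursor N): 1 2 3 1 2 3 . 1
Index 0: author = 1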